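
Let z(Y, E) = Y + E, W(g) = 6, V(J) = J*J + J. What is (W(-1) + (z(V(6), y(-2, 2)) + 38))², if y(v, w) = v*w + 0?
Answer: 6724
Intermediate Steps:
V(J) = J + J² (V(J) = J² + J = J + J²)
y(v, w) = v*w
z(Y, E) = E + Y
(W(-1) + (z(V(6), y(-2, 2)) + 38))² = (6 + ((-2*2 + 6*(1 + 6)) + 38))² = (6 + ((-4 + 6*7) + 38))² = (6 + ((-4 + 42) + 38))² = (6 + (38 + 38))² = (6 + 76)² = 82² = 6724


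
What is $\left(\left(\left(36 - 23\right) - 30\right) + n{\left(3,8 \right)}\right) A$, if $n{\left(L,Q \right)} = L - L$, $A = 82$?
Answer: $-1394$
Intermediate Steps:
$n{\left(L,Q \right)} = 0$
$\left(\left(\left(36 - 23\right) - 30\right) + n{\left(3,8 \right)}\right) A = \left(\left(\left(36 - 23\right) - 30\right) + 0\right) 82 = \left(\left(13 - 30\right) + 0\right) 82 = \left(-17 + 0\right) 82 = \left(-17\right) 82 = -1394$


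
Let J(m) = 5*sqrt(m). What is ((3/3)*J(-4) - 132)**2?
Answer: 17324 - 2640*I ≈ 17324.0 - 2640.0*I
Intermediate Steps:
((3/3)*J(-4) - 132)**2 = ((3/3)*(5*sqrt(-4)) - 132)**2 = ((3*(1/3))*(5*(2*I)) - 132)**2 = (1*(10*I) - 132)**2 = (10*I - 132)**2 = (-132 + 10*I)**2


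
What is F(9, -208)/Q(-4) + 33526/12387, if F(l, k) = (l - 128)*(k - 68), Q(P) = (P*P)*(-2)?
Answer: -101441449/99096 ≈ -1023.7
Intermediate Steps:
Q(P) = -2*P² (Q(P) = P²*(-2) = -2*P²)
F(l, k) = (-128 + l)*(-68 + k)
F(9, -208)/Q(-4) + 33526/12387 = (8704 - 128*(-208) - 68*9 - 208*9)/((-2*(-4)²)) + 33526/12387 = (8704 + 26624 - 612 - 1872)/((-2*16)) + 33526*(1/12387) = 32844/(-32) + 33526/12387 = 32844*(-1/32) + 33526/12387 = -8211/8 + 33526/12387 = -101441449/99096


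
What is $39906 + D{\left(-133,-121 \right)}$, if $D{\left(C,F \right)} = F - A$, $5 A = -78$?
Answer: $\frac{199003}{5} \approx 39801.0$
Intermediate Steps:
$A = - \frac{78}{5}$ ($A = \frac{1}{5} \left(-78\right) = - \frac{78}{5} \approx -15.6$)
$D{\left(C,F \right)} = \frac{78}{5} + F$ ($D{\left(C,F \right)} = F - - \frac{78}{5} = F + \frac{78}{5} = \frac{78}{5} + F$)
$39906 + D{\left(-133,-121 \right)} = 39906 + \left(\frac{78}{5} - 121\right) = 39906 - \frac{527}{5} = \frac{199003}{5}$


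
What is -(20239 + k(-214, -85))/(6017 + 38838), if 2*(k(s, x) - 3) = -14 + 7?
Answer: -40477/89710 ≈ -0.45120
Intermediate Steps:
k(s, x) = -1/2 (k(s, x) = 3 + (-14 + 7)/2 = 3 + (1/2)*(-7) = 3 - 7/2 = -1/2)
-(20239 + k(-214, -85))/(6017 + 38838) = -(20239 - 1/2)/(6017 + 38838) = -40477/(2*44855) = -1*40477/89710 = -40477/89710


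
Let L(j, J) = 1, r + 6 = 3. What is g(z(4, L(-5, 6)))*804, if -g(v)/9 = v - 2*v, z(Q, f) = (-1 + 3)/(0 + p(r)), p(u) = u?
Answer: -4824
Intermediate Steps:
r = -3 (r = -6 + 3 = -3)
z(Q, f) = -2/3 (z(Q, f) = (-1 + 3)/(0 - 3) = 2/(-3) = 2*(-1/3) = -2/3)
g(v) = 9*v (g(v) = -9*(v - 2*v) = -(-9)*v = 9*v)
g(z(4, L(-5, 6)))*804 = (9*(-2/3))*804 = -6*804 = -4824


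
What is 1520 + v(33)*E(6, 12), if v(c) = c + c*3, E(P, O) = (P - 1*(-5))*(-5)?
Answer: -5740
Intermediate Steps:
E(P, O) = -25 - 5*P (E(P, O) = (P + 5)*(-5) = (5 + P)*(-5) = -25 - 5*P)
v(c) = 4*c (v(c) = c + 3*c = 4*c)
1520 + v(33)*E(6, 12) = 1520 + (4*33)*(-25 - 5*6) = 1520 + 132*(-25 - 30) = 1520 + 132*(-55) = 1520 - 7260 = -5740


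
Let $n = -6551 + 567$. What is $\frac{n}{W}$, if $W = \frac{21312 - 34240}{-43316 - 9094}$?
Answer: $- \frac{4900335}{202} \approx -24259.0$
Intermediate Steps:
$W = \frac{6464}{26205}$ ($W = - \frac{12928}{-52410} = \left(-12928\right) \left(- \frac{1}{52410}\right) = \frac{6464}{26205} \approx 0.24667$)
$n = -5984$
$\frac{n}{W} = - \frac{5984}{\frac{6464}{26205}} = \left(-5984\right) \frac{26205}{6464} = - \frac{4900335}{202}$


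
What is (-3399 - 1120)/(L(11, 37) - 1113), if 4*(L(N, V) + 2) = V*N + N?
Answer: 9038/2021 ≈ 4.4720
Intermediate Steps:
L(N, V) = -2 + N/4 + N*V/4 (L(N, V) = -2 + (V*N + N)/4 = -2 + (N*V + N)/4 = -2 + (N + N*V)/4 = -2 + (N/4 + N*V/4) = -2 + N/4 + N*V/4)
(-3399 - 1120)/(L(11, 37) - 1113) = (-3399 - 1120)/((-2 + (1/4)*11 + (1/4)*11*37) - 1113) = -4519/((-2 + 11/4 + 407/4) - 1113) = -4519/(205/2 - 1113) = -4519/(-2021/2) = -4519*(-2/2021) = 9038/2021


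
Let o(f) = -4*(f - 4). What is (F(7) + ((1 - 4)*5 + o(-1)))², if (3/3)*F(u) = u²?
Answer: 2916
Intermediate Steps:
F(u) = u²
o(f) = 16 - 4*f (o(f) = -4*(-4 + f) = 16 - 4*f)
(F(7) + ((1 - 4)*5 + o(-1)))² = (7² + ((1 - 4)*5 + (16 - 4*(-1))))² = (49 + (-3*5 + (16 + 4)))² = (49 + (-15 + 20))² = (49 + 5)² = 54² = 2916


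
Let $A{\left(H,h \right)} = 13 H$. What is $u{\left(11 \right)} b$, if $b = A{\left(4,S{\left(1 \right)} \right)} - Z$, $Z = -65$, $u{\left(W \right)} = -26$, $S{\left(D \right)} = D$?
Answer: $-3042$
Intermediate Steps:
$b = 117$ ($b = 13 \cdot 4 - -65 = 52 + 65 = 117$)
$u{\left(11 \right)} b = \left(-26\right) 117 = -3042$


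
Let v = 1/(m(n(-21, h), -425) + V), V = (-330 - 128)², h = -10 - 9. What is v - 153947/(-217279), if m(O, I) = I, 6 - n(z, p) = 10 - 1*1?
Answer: 32227328312/45484968581 ≈ 0.70853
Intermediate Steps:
h = -19
n(z, p) = -3 (n(z, p) = 6 - (10 - 1*1) = 6 - (10 - 1) = 6 - 1*9 = 6 - 9 = -3)
V = 209764 (V = (-458)² = 209764)
v = 1/209339 (v = 1/(-425 + 209764) = 1/209339 ≈ 4.7769e-6)
v - 153947/(-217279) = 1/209339 - 153947/(-217279) = 1/209339 - 153947*(-1)/217279 = 1/209339 - 1*(-153947/217279) = 1/209339 + 153947/217279 = 32227328312/45484968581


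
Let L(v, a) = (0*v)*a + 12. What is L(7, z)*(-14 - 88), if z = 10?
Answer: -1224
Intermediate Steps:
L(v, a) = 12 (L(v, a) = 0*a + 12 = 0 + 12 = 12)
L(7, z)*(-14 - 88) = 12*(-14 - 88) = 12*(-102) = -1224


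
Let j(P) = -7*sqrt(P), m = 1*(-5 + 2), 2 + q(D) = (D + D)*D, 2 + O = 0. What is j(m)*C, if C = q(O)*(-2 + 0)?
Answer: 84*I*sqrt(3) ≈ 145.49*I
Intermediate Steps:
O = -2 (O = -2 + 0 = -2)
q(D) = -2 + 2*D**2 (q(D) = -2 + (D + D)*D = -2 + (2*D)*D = -2 + 2*D**2)
m = -3 (m = 1*(-3) = -3)
C = -12 (C = (-2 + 2*(-2)**2)*(-2 + 0) = (-2 + 2*4)*(-2) = (-2 + 8)*(-2) = 6*(-2) = -12)
j(m)*C = -7*I*sqrt(3)*(-12) = 84*I*sqrt(3)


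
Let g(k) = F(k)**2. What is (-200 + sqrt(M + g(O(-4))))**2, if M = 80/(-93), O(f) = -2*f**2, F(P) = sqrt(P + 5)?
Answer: (18600 - I*sqrt(240963))**2/8649 ≈ 39972.0 - 2111.3*I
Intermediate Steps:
F(P) = sqrt(5 + P)
g(k) = 5 + k (g(k) = (sqrt(5 + k))**2 = 5 + k)
M = -80/93 (M = 80*(-1/93) = -80/93 ≈ -0.86022)
(-200 + sqrt(M + g(O(-4))))**2 = (-200 + sqrt(-80/93 + (5 - 2*(-4)**2)))**2 = (-200 + sqrt(-80/93 + (5 - 2*16)))**2 = (-200 + sqrt(-80/93 + (5 - 32)))**2 = (-200 + sqrt(-80/93 - 27))**2 = (-200 + sqrt(-2591/93))**2 = (-200 + I*sqrt(240963)/93)**2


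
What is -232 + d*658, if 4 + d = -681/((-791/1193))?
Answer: 76045070/113 ≈ 6.7297e+5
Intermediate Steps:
d = 809269/791 (d = -4 - 681/((-791/1193)) = -4 - 681/((-791*1/1193)) = -4 - 681/(-791/1193) = -4 - 681*(-1193/791) = -4 + 812433/791 = 809269/791 ≈ 1023.1)
-232 + d*658 = -232 + (809269/791)*658 = -232 + 76071286/113 = 76045070/113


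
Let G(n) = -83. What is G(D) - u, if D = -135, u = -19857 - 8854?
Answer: 28628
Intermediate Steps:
u = -28711
G(D) - u = -83 - 1*(-28711) = -83 + 28711 = 28628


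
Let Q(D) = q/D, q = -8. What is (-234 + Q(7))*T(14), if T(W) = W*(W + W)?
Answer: -92176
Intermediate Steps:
Q(D) = -8/D
T(W) = 2*W² (T(W) = W*(2*W) = 2*W²)
(-234 + Q(7))*T(14) = (-234 - 8/7)*(2*14²) = (-234 - 8*⅐)*(2*196) = (-234 - 8/7)*392 = -1646/7*392 = -92176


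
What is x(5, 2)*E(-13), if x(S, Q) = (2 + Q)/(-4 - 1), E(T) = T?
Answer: 52/5 ≈ 10.400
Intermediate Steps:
x(S, Q) = -2/5 - Q/5 (x(S, Q) = (2 + Q)/(-5) = (2 + Q)*(-1/5) = -2/5 - Q/5)
x(5, 2)*E(-13) = (-2/5 - 1/5*2)*(-13) = (-2/5 - 2/5)*(-13) = -4/5*(-13) = 52/5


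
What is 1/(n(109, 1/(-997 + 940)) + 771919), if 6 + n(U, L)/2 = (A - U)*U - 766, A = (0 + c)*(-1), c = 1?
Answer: 1/746395 ≈ 1.3398e-6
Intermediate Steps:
A = -1 (A = (0 + 1)*(-1) = 1*(-1) = -1)
n(U, L) = -1544 + 2*U*(-1 - U) (n(U, L) = -12 + 2*((-1 - U)*U - 766) = -12 + 2*(U*(-1 - U) - 766) = -12 + 2*(-766 + U*(-1 - U)) = -12 + (-1532 + 2*U*(-1 - U)) = -1544 + 2*U*(-1 - U))
1/(n(109, 1/(-997 + 940)) + 771919) = 1/((-1544 - 2*109 - 2*109²) + 771919) = 1/((-1544 - 218 - 2*11881) + 771919) = 1/((-1544 - 218 - 23762) + 771919) = 1/(-25524 + 771919) = 1/746395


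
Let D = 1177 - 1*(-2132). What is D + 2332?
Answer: 5641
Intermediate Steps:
D = 3309 (D = 1177 + 2132 = 3309)
D + 2332 = 3309 + 2332 = 5641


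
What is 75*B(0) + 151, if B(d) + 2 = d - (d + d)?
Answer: 1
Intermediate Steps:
B(d) = -2 - d (B(d) = -2 + (d - (d + d)) = -2 + (d - 2*d) = -2 - d)
75*B(0) + 151 = 75*(-2 - 1*0) + 151 = 75*(-2 + 0) + 151 = 75*(-2) + 151 = -150 + 151 = 1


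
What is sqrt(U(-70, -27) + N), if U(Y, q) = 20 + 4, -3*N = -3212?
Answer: 2*sqrt(2463)/3 ≈ 33.086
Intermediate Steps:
N = 3212/3 (N = -1/3*(-3212) = 3212/3 ≈ 1070.7)
U(Y, q) = 24
sqrt(U(-70, -27) + N) = sqrt(24 + 3212/3) = sqrt(3284/3) = 2*sqrt(2463)/3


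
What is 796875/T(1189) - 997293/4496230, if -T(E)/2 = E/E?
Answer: -895733818959/2248115 ≈ -3.9844e+5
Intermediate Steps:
T(E) = -2 (T(E) = -2*E/E = -2*1 = -2)
796875/T(1189) - 997293/4496230 = 796875/(-2) - 997293/4496230 = 796875*(-1/2) - 997293*1/4496230 = -796875/2 - 997293/4496230 = -895733818959/2248115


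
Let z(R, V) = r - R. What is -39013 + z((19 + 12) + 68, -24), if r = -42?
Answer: -39154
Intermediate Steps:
z(R, V) = -42 - R
-39013 + z((19 + 12) + 68, -24) = -39013 + (-42 - ((19 + 12) + 68)) = -39013 + (-42 - (31 + 68)) = -39013 + (-42 - 1*99) = -39013 + (-42 - 99) = -39013 - 141 = -39154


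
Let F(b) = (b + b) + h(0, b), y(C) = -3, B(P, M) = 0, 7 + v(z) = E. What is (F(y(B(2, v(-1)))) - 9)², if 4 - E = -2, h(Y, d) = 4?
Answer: 121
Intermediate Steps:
E = 6 (E = 4 - 1*(-2) = 4 + 2 = 6)
v(z) = -1 (v(z) = -7 + 6 = -1)
F(b) = 4 + 2*b (F(b) = (b + b) + 4 = 2*b + 4 = 4 + 2*b)
(F(y(B(2, v(-1)))) - 9)² = ((4 + 2*(-3)) - 9)² = ((4 - 6) - 9)² = (-2 - 9)² = (-11)² = 121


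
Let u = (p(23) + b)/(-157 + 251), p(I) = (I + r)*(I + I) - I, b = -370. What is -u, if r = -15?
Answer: 25/94 ≈ 0.26596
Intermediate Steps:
p(I) = -I + 2*I*(-15 + I) (p(I) = (I - 15)*(I + I) - I = (-15 + I)*(2*I) - I = 2*I*(-15 + I) - I = -I + 2*I*(-15 + I))
u = -25/94 (u = (23*(-31 + 2*23) - 370)/(-157 + 251) = (23*(-31 + 46) - 370)/94 = (23*15 - 370)*(1/94) = (345 - 370)*(1/94) = -25*1/94 = -25/94 ≈ -0.26596)
-u = -1*(-25/94) = 25/94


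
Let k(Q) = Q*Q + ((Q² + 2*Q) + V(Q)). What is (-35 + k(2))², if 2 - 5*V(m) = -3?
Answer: 484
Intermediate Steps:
V(m) = 1 (V(m) = ⅖ - ⅕*(-3) = ⅖ + ⅗ = 1)
k(Q) = 1 + 2*Q + 2*Q² (k(Q) = Q*Q + ((Q² + 2*Q) + 1) = Q² + (1 + Q² + 2*Q) = 1 + 2*Q + 2*Q²)
(-35 + k(2))² = (-35 + (1 + 2*2 + 2*2²))² = (-35 + (1 + 4 + 2*4))² = (-35 + (1 + 4 + 8))² = (-35 + 13)² = (-22)² = 484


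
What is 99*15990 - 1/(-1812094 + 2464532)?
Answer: 1032815878379/652438 ≈ 1.5830e+6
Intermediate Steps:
99*15990 - 1/(-1812094 + 2464532) = 1583010 - 1/652438 = 1032815878379/652438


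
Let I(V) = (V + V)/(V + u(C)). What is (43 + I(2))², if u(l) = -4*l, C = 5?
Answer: 148225/81 ≈ 1829.9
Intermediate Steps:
I(V) = 2*V/(-20 + V) (I(V) = (V + V)/(V - 4*5) = (2*V)/(V - 20) = (2*V)/(-20 + V) = 2*V/(-20 + V))
(43 + I(2))² = (43 + 2*2/(-20 + 2))² = (43 + 2*2/(-18))² = (43 + 2*2*(-1/18))² = (43 - 2/9)² = (385/9)² = 148225/81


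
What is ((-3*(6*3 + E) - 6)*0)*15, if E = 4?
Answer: 0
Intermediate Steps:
((-3*(6*3 + E) - 6)*0)*15 = ((-3*(6*3 + 4) - 6)*0)*15 = ((-3*(18 + 4) - 6)*0)*15 = ((-3*22 - 6)*0)*15 = ((-66 - 6)*0)*15 = -72*0*15 = 0*15 = 0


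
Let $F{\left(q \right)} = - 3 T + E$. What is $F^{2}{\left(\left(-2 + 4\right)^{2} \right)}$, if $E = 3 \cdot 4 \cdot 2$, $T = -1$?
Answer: $729$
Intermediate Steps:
$E = 24$ ($E = 12 \cdot 2 = 24$)
$F{\left(q \right)} = 27$ ($F{\left(q \right)} = \left(-3\right) \left(-1\right) + 24 = 3 + 24 = 27$)
$F^{2}{\left(\left(-2 + 4\right)^{2} \right)} = 27^{2} = 729$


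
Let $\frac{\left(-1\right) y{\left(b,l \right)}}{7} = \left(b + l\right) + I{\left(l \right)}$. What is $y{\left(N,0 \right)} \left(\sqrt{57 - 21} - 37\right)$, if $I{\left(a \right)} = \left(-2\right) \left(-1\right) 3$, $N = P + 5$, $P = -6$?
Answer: $1085$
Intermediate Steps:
$N = -1$ ($N = -6 + 5 = -1$)
$I{\left(a \right)} = 6$ ($I{\left(a \right)} = 2 \cdot 3 = 6$)
$y{\left(b,l \right)} = -42 - 7 b - 7 l$ ($y{\left(b,l \right)} = - 7 \left(\left(b + l\right) + 6\right) = - 7 \left(6 + b + l\right) = -42 - 7 b - 7 l$)
$y{\left(N,0 \right)} \left(\sqrt{57 - 21} - 37\right) = \left(-42 - -7 - 0\right) \left(\sqrt{57 - 21} - 37\right) = \left(-42 + 7 + 0\right) \left(\sqrt{36} - 37\right) = - 35 \left(6 - 37\right) = \left(-35\right) \left(-31\right) = 1085$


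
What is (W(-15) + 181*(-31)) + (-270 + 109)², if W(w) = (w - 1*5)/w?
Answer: 60934/3 ≈ 20311.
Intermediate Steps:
W(w) = (-5 + w)/w (W(w) = (w - 5)/w = (-5 + w)/w)
(W(-15) + 181*(-31)) + (-270 + 109)² = ((-5 - 15)/(-15) + 181*(-31)) + (-270 + 109)² = (-1/15*(-20) - 5611) + (-161)² = (4/3 - 5611) + 25921 = -16829/3 + 25921 = 60934/3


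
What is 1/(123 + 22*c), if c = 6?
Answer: 1/255 ≈ 0.0039216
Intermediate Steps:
1/(123 + 22*c) = 1/(123 + 22*6) = 1/(123 + 132) = 1/255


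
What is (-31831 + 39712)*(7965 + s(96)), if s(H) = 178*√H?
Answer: 62772165 + 5611272*√6 ≈ 7.6517e+7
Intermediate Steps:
(-31831 + 39712)*(7965 + s(96)) = (-31831 + 39712)*(7965 + 178*√96) = 7881*(7965 + 178*(4*√6)) = 7881*(7965 + 712*√6) = 62772165 + 5611272*√6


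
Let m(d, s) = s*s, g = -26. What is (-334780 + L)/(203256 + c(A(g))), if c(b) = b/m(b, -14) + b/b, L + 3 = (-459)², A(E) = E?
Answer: -12161996/19919173 ≈ -0.61057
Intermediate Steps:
m(d, s) = s²
L = 210678 (L = -3 + (-459)² = -3 + 210681 = 210678)
c(b) = 1 + b/196 (c(b) = b/((-14)²) + b/b = b/196 + 1 = 1 + b/196)
(-334780 + L)/(203256 + c(A(g))) = (-334780 + 210678)/(203256 + (1 + (1/196)*(-26))) = -124102/(203256 + (1 - 13/98)) = -124102/(203256 + 85/98) = -124102/19919173/98 = -124102*98/19919173 = -12161996/19919173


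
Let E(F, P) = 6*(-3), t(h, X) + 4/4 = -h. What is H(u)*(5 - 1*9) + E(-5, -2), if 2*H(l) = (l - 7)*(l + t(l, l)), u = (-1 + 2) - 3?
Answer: -36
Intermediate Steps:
u = -2 (u = 1 - 3 = -2)
t(h, X) = -1 - h
H(l) = 7/2 - l/2 (H(l) = ((l - 7)*(l + (-1 - l)))/2 = ((-7 + l)*(-1))/2 = (7 - l)/2 = 7/2 - l/2)
E(F, P) = -18
H(u)*(5 - 1*9) + E(-5, -2) = (7/2 - ½*(-2))*(5 - 1*9) - 18 = (7/2 + 1)*(5 - 9) - 18 = (9/2)*(-4) - 18 = -18 - 18 = -36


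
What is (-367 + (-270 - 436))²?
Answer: 1151329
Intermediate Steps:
(-367 + (-270 - 436))² = (-367 - 706)² = (-1073)² = 1151329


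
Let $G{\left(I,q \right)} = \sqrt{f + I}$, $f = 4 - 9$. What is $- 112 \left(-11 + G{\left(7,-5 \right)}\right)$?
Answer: $1232 - 112 \sqrt{2} \approx 1073.6$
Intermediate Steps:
$f = -5$ ($f = 4 - 9 = -5$)
$G{\left(I,q \right)} = \sqrt{-5 + I}$
$- 112 \left(-11 + G{\left(7,-5 \right)}\right) = - 112 \left(-11 + \sqrt{-5 + 7}\right) = - 112 \left(-11 + \sqrt{2}\right) = 1232 - 112 \sqrt{2}$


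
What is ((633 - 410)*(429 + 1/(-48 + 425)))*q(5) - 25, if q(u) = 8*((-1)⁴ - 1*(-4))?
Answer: 1442657855/377 ≈ 3.8267e+6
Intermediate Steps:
q(u) = 40 (q(u) = 8*(1 + 4) = 8*5 = 40)
((633 - 410)*(429 + 1/(-48 + 425)))*q(5) - 25 = ((633 - 410)*(429 + 1/(-48 + 425)))*40 - 25 = (223*(429 + 1/377))*40 - 25 = (223*(161734/377))*40 - 25 = (36066682/377)*40 - 25 = 1442667280/377 - 25 = 1442657855/377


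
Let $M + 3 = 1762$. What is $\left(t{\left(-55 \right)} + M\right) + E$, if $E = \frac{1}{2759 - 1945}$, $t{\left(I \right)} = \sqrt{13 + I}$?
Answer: $\frac{1431827}{814} + i \sqrt{42} \approx 1759.0 + 6.4807 i$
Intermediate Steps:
$M = 1759$ ($M = -3 + 1762 = 1759$)
$E = \frac{1}{814} \approx 0.0012285$
$\left(t{\left(-55 \right)} + M\right) + E = \left(\sqrt{13 - 55} + 1759\right) + \frac{1}{814} = \left(\sqrt{-42} + 1759\right) + \frac{1}{814} = \left(i \sqrt{42} + 1759\right) + \frac{1}{814} = \left(1759 + i \sqrt{42}\right) + \frac{1}{814} = \frac{1431827}{814} + i \sqrt{42}$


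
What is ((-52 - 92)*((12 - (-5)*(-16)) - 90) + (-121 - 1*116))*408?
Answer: 9186120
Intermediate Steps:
((-52 - 92)*((12 - (-5)*(-16)) - 90) + (-121 - 1*116))*408 = (-144*((12 - 1*80) - 90) + (-121 - 116))*408 = (-144*((12 - 80) - 90) - 237)*408 = (-144*(-68 - 90) - 237)*408 = (-144*(-158) - 237)*408 = (22752 - 237)*408 = 22515*408 = 9186120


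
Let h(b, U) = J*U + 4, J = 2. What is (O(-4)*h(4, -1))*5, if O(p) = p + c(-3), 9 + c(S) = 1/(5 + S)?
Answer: -125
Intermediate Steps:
c(S) = -9 + 1/(5 + S)
O(p) = -17/2 + p (O(p) = p + (-44 - 9*(-3))/(5 - 3) = p + (-44 + 27)/2 = p + (½)*(-17) = p - 17/2 = -17/2 + p)
h(b, U) = 4 + 2*U (h(b, U) = 2*U + 4 = 4 + 2*U)
(O(-4)*h(4, -1))*5 = ((-17/2 - 4)*(4 + 2*(-1)))*5 = -25*(4 - 2)/2*5 = -25/2*2*5 = -25*5 = -125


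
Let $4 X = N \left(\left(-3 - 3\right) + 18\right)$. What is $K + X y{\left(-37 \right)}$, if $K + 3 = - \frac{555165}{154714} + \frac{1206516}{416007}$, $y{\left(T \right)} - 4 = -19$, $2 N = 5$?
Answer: $- \frac{1246351828000}{10727017833} \approx -116.19$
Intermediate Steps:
$N = \frac{5}{2}$ ($N = \frac{1}{2} \cdot 5 = \frac{5}{2} \approx 2.5$)
$y{\left(T \right)} = -15$ ($y{\left(T \right)} = 4 - 19 = -15$)
$X = \frac{15}{2}$ ($X = \frac{\frac{5}{2} \left(\left(-3 - 3\right) + 18\right)}{4} = \frac{\frac{5}{2} \left(-6 + 18\right)}{4} = \frac{\frac{5}{2} \cdot 12}{4} = \frac{1}{4} \cdot 30 = \frac{15}{2} \approx 7.5$)
$K = - \frac{79124643575}{21454035666}$ ($K = -3 + \left(- \frac{555165}{154714} + \frac{1206516}{416007}\right) = -3 + \left(\left(-555165\right) \frac{1}{154714} + 1206516 \cdot \frac{1}{416007}\right) = -3 + \left(- \frac{555165}{154714} + \frac{402172}{138669}\right) = -3 - \frac{14762536577}{21454035666} = - \frac{79124643575}{21454035666} \approx -3.6881$)
$K + X y{\left(-37 \right)} = - \frac{79124643575}{21454035666} + \frac{15}{2} \left(-15\right) = - \frac{79124643575}{21454035666} - \frac{225}{2} = - \frac{1246351828000}{10727017833}$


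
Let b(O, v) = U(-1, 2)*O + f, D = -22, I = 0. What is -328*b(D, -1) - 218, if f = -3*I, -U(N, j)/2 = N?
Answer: 14214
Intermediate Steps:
U(N, j) = -2*N
f = 0 (f = -3*0 = 0)
b(O, v) = 2*O (b(O, v) = (-2*(-1))*O + 0 = 2*O + 0 = 2*O)
-328*b(D, -1) - 218 = -656*(-22) - 218 = -328*(-44) - 218 = 14432 - 218 = 14214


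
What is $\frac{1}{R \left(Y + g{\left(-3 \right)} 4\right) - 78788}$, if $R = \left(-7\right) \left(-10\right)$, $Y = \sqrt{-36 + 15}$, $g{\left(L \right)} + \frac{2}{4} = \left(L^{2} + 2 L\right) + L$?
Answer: $- \frac{19732}{1557433021} - \frac{35 i \sqrt{21}}{3114866042} \approx -1.267 \cdot 10^{-5} - 5.1492 \cdot 10^{-8} i$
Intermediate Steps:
$g{\left(L \right)} = - \frac{1}{2} + L^{2} + 3 L$ ($g{\left(L \right)} = - \frac{1}{2} + \left(\left(L^{2} + 2 L\right) + L\right) = - \frac{1}{2} + \left(L^{2} + 3 L\right) = - \frac{1}{2} + L^{2} + 3 L$)
$Y = i \sqrt{21}$ ($Y = \sqrt{-21} = i \sqrt{21} \approx 4.5826 i$)
$R = 70$
$\frac{1}{R \left(Y + g{\left(-3 \right)} 4\right) - 78788} = \frac{1}{70 \left(i \sqrt{21} + \left(- \frac{1}{2} + \left(-3\right)^{2} + 3 \left(-3\right)\right) 4\right) - 78788} = \frac{1}{70 \left(i \sqrt{21} + \left(- \frac{1}{2} + 9 - 9\right) 4\right) - 78788} = \frac{1}{70 \left(i \sqrt{21} - 2\right) - 78788} = \frac{1}{70 \left(-2 + i \sqrt{21}\right) - 78788} = \frac{1}{\left(-140 + 70 i \sqrt{21}\right) - 78788} = \frac{1}{-78928 + 70 i \sqrt{21}}$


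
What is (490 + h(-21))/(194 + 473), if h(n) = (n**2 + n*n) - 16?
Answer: 1356/667 ≈ 2.0330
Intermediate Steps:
h(n) = -16 + 2*n**2 (h(n) = (n**2 + n**2) - 16 = 2*n**2 - 16 = -16 + 2*n**2)
(490 + h(-21))/(194 + 473) = (490 + (-16 + 2*(-21)**2))/(194 + 473) = (490 + (-16 + 2*441))/667 = (490 + (-16 + 882))*(1/667) = (490 + 866)*(1/667) = 1356*(1/667) = 1356/667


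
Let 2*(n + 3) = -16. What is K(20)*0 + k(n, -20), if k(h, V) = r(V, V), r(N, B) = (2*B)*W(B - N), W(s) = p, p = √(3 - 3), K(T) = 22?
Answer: 0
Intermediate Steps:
n = -11 (n = -3 + (½)*(-16) = -3 - 8 = -11)
p = 0 (p = √0 = 0)
W(s) = 0
r(N, B) = 0 (r(N, B) = (2*B)*0 = 0)
k(h, V) = 0
K(20)*0 + k(n, -20) = 22*0 + 0 = 0 + 0 = 0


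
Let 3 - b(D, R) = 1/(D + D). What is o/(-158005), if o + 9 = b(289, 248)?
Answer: 3469/91326890 ≈ 3.7984e-5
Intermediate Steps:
b(D, R) = 3 - 1/(2*D) (b(D, R) = 3 - 1/(D + D) = 3 - 1/(2*D))
o = -3469/578 (o = -9 + (3 - ½/289) = -9 + (3 - ½*1/289) = -9 + (3 - 1/578) = -9 + 1733/578 = -3469/578 ≈ -6.0017)
o/(-158005) = -3469/578/(-158005) = -3469/578*(-1/158005) = 3469/91326890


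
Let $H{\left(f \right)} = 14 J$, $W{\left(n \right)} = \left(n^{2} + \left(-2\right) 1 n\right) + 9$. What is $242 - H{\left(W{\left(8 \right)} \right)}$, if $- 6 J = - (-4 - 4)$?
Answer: $\frac{782}{3} \approx 260.67$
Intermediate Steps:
$J = - \frac{4}{3}$ ($J = - \frac{\left(-1\right) \left(-4 - 4\right)}{6} = - \frac{\left(-1\right) \left(-8\right)}{6} = \left(- \frac{1}{6}\right) 8 = - \frac{4}{3} \approx -1.3333$)
$W{\left(n \right)} = 9 + n^{2} - 2 n$ ($W{\left(n \right)} = \left(n^{2} - 2 n\right) + 9 = 9 + n^{2} - 2 n$)
$H{\left(f \right)} = - \frac{56}{3}$ ($H{\left(f \right)} = 14 \left(- \frac{4}{3}\right) = - \frac{56}{3}$)
$242 - H{\left(W{\left(8 \right)} \right)} = 242 - - \frac{56}{3} = 242 + \frac{56}{3} = \frac{782}{3}$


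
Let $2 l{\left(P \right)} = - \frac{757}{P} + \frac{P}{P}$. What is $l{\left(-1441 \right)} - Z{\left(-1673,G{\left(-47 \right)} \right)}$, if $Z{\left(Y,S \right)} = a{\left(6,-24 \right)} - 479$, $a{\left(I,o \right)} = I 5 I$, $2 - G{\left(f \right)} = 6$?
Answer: $\frac{431958}{1441} \approx 299.76$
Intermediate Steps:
$G{\left(f \right)} = -4$ ($G{\left(f \right)} = 2 - 6 = -4$)
$a{\left(I,o \right)} = 5 I^{2}$ ($a{\left(I,o \right)} = 5 I I = 5 I^{2}$)
$l{\left(P \right)} = \frac{1}{2} - \frac{757}{2 P}$ ($l{\left(P \right)} = \frac{- \frac{757}{P} + \frac{P}{P}}{2} = \frac{- \frac{757}{P} + 1}{2} = \frac{1 - \frac{757}{P}}{2} = \frac{1}{2} - \frac{757}{2 P}$)
$Z{\left(Y,S \right)} = -299$ ($Z{\left(Y,S \right)} = 5 \cdot 6^{2} - 479 = 5 \cdot 36 - 479 = 180 - 479 = -299$)
$l{\left(-1441 \right)} - Z{\left(-1673,G{\left(-47 \right)} \right)} = \frac{-757 - 1441}{2 \left(-1441\right)} - -299 = \frac{1}{2} \left(- \frac{1}{1441}\right) \left(-2198\right) + 299 = \frac{1099}{1441} + 299 = \frac{431958}{1441}$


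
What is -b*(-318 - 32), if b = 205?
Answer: 71750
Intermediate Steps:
-b*(-318 - 32) = -205*(-318 - 32) = -205*(-350) = -1*(-71750) = 71750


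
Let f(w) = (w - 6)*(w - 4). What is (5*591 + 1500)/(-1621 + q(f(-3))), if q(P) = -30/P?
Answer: -93555/34051 ≈ -2.7475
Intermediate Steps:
f(w) = (-6 + w)*(-4 + w)
(5*591 + 1500)/(-1621 + q(f(-3))) = (5*591 + 1500)/(-1621 - 30/(24 + (-3)² - 10*(-3))) = (2955 + 1500)/(-1621 - 30/(24 + 9 + 30)) = 4455/(-1621 - 30/63) = 4455/(-1621 - 30*1/63) = 4455/(-1621 - 10/21) = 4455/(-34051/21) = 4455*(-21/34051) = -93555/34051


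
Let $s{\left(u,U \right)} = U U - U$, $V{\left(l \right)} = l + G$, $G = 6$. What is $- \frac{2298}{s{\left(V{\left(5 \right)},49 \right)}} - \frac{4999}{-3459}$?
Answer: $\frac{634811}{1355928} \approx 0.46817$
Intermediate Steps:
$V{\left(l \right)} = 6 + l$ ($V{\left(l \right)} = l + 6 = 6 + l$)
$s{\left(u,U \right)} = U^{2} - U$
$- \frac{2298}{s{\left(V{\left(5 \right)},49 \right)}} - \frac{4999}{-3459} = - \frac{2298}{49 \left(-1 + 49\right)} - \frac{4999}{-3459} = - \frac{2298}{49 \cdot 48} - - \frac{4999}{3459} = - \frac{2298}{2352} + \frac{4999}{3459} = \left(-2298\right) \frac{1}{2352} + \frac{4999}{3459} = - \frac{383}{392} + \frac{4999}{3459} = \frac{634811}{1355928}$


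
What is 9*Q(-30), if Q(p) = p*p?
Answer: 8100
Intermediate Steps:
Q(p) = p²
9*Q(-30) = 9*(-30)² = 9*900 = 8100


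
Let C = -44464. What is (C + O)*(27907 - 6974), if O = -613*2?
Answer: -956428770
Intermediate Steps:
O = -1226
(C + O)*(27907 - 6974) = (-44464 - 1226)*(27907 - 6974) = -45690*20933 = -956428770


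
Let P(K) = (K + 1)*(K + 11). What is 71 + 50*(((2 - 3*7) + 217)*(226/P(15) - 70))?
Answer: -35752633/52 ≈ -6.8755e+5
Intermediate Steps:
P(K) = (1 + K)*(11 + K)
71 + 50*(((2 - 3*7) + 217)*(226/P(15) - 70)) = 71 + 50*(((2 - 3*7) + 217)*(226/(11 + 15² + 12*15) - 70)) = 71 + 50*(((2 - 21) + 217)*(226/(11 + 225 + 180) - 70)) = 71 + 50*((-19 + 217)*(226/416 - 70)) = 71 + 50*(198*(226*(1/416) - 70)) = 71 + 50*(198*(113/208 - 70)) = 71 + 50*(198*(-14447/208)) = 71 + 50*(-1430253/104) = 71 - 35756325/52 = -35752633/52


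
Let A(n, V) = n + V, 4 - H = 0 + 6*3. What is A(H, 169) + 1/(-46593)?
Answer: 7221914/46593 ≈ 155.00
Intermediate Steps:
H = -14 (H = 4 - (0 + 6*3) = 4 - (0 + 18) = 4 - 1*18 = 4 - 18 = -14)
A(n, V) = V + n
A(H, 169) + 1/(-46593) = (169 - 14) + 1/(-46593) = 155 - 1/46593 = 7221914/46593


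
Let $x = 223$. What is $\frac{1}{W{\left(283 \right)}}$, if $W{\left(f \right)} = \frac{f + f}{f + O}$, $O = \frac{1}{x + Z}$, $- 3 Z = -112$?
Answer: $\frac{110513}{221023} \approx 0.50001$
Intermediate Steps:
$Z = \frac{112}{3}$ ($Z = \left(- \frac{1}{3}\right) \left(-112\right) = \frac{112}{3} \approx 37.333$)
$O = \frac{3}{781}$ ($O = \frac{1}{223 + \frac{112}{3}} = \frac{1}{\frac{781}{3}} = \frac{3}{781} \approx 0.0038412$)
$W{\left(f \right)} = \frac{2 f}{\frac{3}{781} + f}$ ($W{\left(f \right)} = \frac{f + f}{f + \frac{3}{781}} = \frac{2 f}{\frac{3}{781} + f}$)
$\frac{1}{W{\left(283 \right)}} = \frac{1}{1562 \cdot 283 \frac{1}{3 + 781 \cdot 283}} = \frac{1}{1562 \cdot 283 \frac{1}{3 + 221023}} = \frac{1}{1562 \cdot 283 \cdot \frac{1}{221026}} = \frac{1}{\frac{221023}{110513}} = \frac{110513}{221023}$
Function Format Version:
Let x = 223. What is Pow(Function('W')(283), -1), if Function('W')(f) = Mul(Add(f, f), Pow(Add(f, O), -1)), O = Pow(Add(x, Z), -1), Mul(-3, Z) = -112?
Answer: Rational(110513, 221023) ≈ 0.50001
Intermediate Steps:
Z = Rational(112, 3) (Z = Mul(Rational(-1, 3), -112) = Rational(112, 3) ≈ 37.333)
O = Rational(3, 781) (O = Pow(Add(223, Rational(112, 3)), -1) = Pow(Rational(781, 3), -1) = Rational(3, 781) ≈ 0.0038412)
Function('W')(f) = Mul(2, f, Pow(Add(Rational(3, 781), f), -1)) (Function('W')(f) = Mul(Add(f, f), Pow(Add(f, Rational(3, 781)), -1)) = Mul(Mul(2, f), Pow(Add(Rational(3, 781), f), -1)) = Mul(2, f, Pow(Add(Rational(3, 781), f), -1)))
Pow(Function('W')(283), -1) = Pow(Mul(1562, 283, Pow(Add(3, Mul(781, 283)), -1)), -1) = Pow(Mul(1562, 283, Pow(Add(3, 221023), -1)), -1) = Pow(Mul(1562, 283, Pow(221026, -1)), -1) = Pow(Mul(1562, 283, Rational(1, 221026)), -1) = Pow(Rational(221023, 110513), -1) = Rational(110513, 221023)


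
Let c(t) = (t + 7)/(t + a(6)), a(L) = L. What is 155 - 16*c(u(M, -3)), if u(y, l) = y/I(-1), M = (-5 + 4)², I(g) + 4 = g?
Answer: 3951/29 ≈ 136.24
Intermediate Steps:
I(g) = -4 + g
M = 1 (M = (-1)² = 1)
u(y, l) = -y/5 (u(y, l) = y/(-4 - 1) = y/(-5) = y*(-⅕) = -y/5)
c(t) = (7 + t)/(6 + t) (c(t) = (t + 7)/(t + 6) = (7 + t)/(6 + t))
155 - 16*c(u(M, -3)) = 155 - 16*(7 - ⅕*1)/(6 - ⅕*1) = 155 - 16*(7 - ⅕)/(6 - ⅕) = 155 - 16*34/(29/5*5) = 155 - 80*34/(29*5) = 155 - 16*34/29 = 155 - 544/29 = 3951/29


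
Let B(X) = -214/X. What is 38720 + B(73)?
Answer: 2826346/73 ≈ 38717.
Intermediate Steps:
38720 + B(73) = 38720 - 214/73 = 2826346/73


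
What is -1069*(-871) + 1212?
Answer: 932311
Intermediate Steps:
-1069*(-871) + 1212 = 931099 + 1212 = 932311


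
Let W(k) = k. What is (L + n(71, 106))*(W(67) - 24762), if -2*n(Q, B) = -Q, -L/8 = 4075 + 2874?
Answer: 2743935535/2 ≈ 1.3720e+9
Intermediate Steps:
L = -55592 (L = -8*(4075 + 2874) = -8*6949 = -55592)
n(Q, B) = Q/2 (n(Q, B) = -(-1)*Q/2 = Q/2)
(L + n(71, 106))*(W(67) - 24762) = (-55592 + (½)*71)*(67 - 24762) = (-55592 + 71/2)*(-24695) = -111113/2*(-24695) = 2743935535/2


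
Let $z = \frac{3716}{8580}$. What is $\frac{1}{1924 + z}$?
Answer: $\frac{2145}{4127909} \approx 0.00051963$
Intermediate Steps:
$z = \frac{929}{2145}$ ($z = 3716 \cdot \frac{1}{8580} = \frac{929}{2145} \approx 0.4331$)
$\frac{1}{1924 + z} = \frac{1}{1924 + \frac{929}{2145}} = \frac{1}{\frac{4127909}{2145}} = \frac{2145}{4127909}$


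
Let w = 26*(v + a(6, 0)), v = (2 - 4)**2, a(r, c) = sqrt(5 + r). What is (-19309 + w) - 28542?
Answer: -47747 + 26*sqrt(11) ≈ -47661.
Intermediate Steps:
v = 4 (v = (-2)**2 = 4)
w = 104 + 26*sqrt(11) (w = 26*(4 + sqrt(5 + 6)) = 26*(4 + sqrt(11)) = 104 + 26*sqrt(11) ≈ 190.23)
(-19309 + w) - 28542 = (-19309 + (104 + 26*sqrt(11))) - 28542 = (-19205 + 26*sqrt(11)) - 28542 = -47747 + 26*sqrt(11)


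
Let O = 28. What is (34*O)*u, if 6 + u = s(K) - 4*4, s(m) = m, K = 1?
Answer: -19992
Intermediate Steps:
u = -21 (u = -6 + (1 - 4*4) = -6 + (1 - 16) = -6 - 15 = -21)
(34*O)*u = (34*28)*(-21) = 952*(-21) = -19992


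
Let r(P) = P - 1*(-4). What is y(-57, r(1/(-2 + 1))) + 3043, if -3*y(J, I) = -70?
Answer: 9199/3 ≈ 3066.3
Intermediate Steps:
r(P) = 4 + P (r(P) = P + 4 = 4 + P)
y(J, I) = 70/3 (y(J, I) = -⅓*(-70) = 70/3)
y(-57, r(1/(-2 + 1))) + 3043 = 70/3 + 3043 = 9199/3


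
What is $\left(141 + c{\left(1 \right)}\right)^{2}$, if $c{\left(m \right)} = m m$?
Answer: $20164$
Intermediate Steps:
$c{\left(m \right)} = m^{2}$
$\left(141 + c{\left(1 \right)}\right)^{2} = \left(141 + 1^{2}\right)^{2} = \left(141 + 1\right)^{2} = 142^{2} = 20164$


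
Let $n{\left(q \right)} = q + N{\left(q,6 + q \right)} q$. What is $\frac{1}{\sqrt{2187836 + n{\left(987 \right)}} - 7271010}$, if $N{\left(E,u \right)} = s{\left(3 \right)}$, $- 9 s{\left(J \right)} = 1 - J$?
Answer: $- \frac{21813030}{158602752693173} - \frac{7 \sqrt{402069}}{158602752693173} \approx -1.3756 \cdot 10^{-7}$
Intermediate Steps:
$s{\left(J \right)} = - \frac{1}{9} + \frac{J}{9}$ ($s{\left(J \right)} = - \frac{1 - J}{9} = - \frac{1}{9} + \frac{J}{9}$)
$N{\left(E,u \right)} = \frac{2}{9}$ ($N{\left(E,u \right)} = - \frac{1}{9} + \frac{1}{9} \cdot 3 = - \frac{1}{9} + \frac{1}{3} = \frac{2}{9}$)
$n{\left(q \right)} = \frac{11 q}{9}$ ($n{\left(q \right)} = q + \frac{2 q}{9} = \frac{11 q}{9}$)
$\frac{1}{\sqrt{2187836 + n{\left(987 \right)}} - 7271010} = \frac{1}{\sqrt{2187836 + \frac{11}{9} \cdot 987} - 7271010} = \frac{1}{\sqrt{2187836 + \frac{3619}{3}} - 7271010} = \frac{1}{\sqrt{\frac{6567127}{3}} - 7271010} = \frac{1}{\frac{7 \sqrt{402069}}{3} - 7271010} = \frac{1}{-7271010 + \frac{7 \sqrt{402069}}{3}}$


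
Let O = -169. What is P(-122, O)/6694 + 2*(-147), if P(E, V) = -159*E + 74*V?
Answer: -980572/3347 ≈ -292.97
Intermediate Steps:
P(-122, O)/6694 + 2*(-147) = (-159*(-122) + 74*(-169))/6694 + 2*(-147) = (19398 - 12506)*(1/6694) - 294 = 6892*(1/6694) - 294 = 3446/3347 - 294 = -980572/3347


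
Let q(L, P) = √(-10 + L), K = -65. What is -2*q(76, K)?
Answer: -2*√66 ≈ -16.248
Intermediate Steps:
-2*q(76, K) = -2*√(-10 + 76) = -2*√66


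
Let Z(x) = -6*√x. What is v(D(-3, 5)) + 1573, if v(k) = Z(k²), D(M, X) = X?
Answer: 1543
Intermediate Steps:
v(k) = -6*√(k²)
v(D(-3, 5)) + 1573 = -6*√(5²) + 1573 = -6*√25 + 1573 = -6*5 + 1573 = -30 + 1573 = 1543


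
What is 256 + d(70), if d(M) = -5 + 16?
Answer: 267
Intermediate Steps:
d(M) = 11
256 + d(70) = 256 + 11 = 267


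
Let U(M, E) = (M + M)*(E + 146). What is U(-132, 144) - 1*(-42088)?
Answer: -34472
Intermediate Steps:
U(M, E) = 2*M*(146 + E) (U(M, E) = (2*M)*(146 + E) = 2*M*(146 + E))
U(-132, 144) - 1*(-42088) = 2*(-132)*(146 + 144) - 1*(-42088) = 2*(-132)*290 + 42088 = -76560 + 42088 = -34472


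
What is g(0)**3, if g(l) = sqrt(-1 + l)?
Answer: -I ≈ -1.0*I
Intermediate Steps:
g(0)**3 = (sqrt(-1 + 0))**3 = (sqrt(-1))**3 = I**3 = -I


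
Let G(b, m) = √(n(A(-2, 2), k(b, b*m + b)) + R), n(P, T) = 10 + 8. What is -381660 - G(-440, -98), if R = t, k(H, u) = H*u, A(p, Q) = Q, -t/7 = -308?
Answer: -381660 - √2174 ≈ -3.8171e+5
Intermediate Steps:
t = 2156 (t = -7*(-308) = 2156)
R = 2156
n(P, T) = 18
G(b, m) = √2174 (G(b, m) = √(18 + 2156) = √2174)
-381660 - G(-440, -98) = -381660 - √2174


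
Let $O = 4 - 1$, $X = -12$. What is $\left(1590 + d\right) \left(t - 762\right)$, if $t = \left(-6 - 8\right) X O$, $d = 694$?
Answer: $-589272$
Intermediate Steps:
$O = 3$ ($O = 4 - 1 = 3$)
$t = 504$ ($t = \left(-6 - 8\right) \left(-12\right) 3 = \left(-14\right) \left(-12\right) 3 = 168 \cdot 3 = 504$)
$\left(1590 + d\right) \left(t - 762\right) = \left(1590 + 694\right) \left(504 - 762\right) = 2284 \left(-258\right) = -589272$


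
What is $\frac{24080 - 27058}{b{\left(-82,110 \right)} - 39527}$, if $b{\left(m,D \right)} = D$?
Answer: $\frac{2978}{39417} \approx 0.075551$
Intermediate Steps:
$\frac{24080 - 27058}{b{\left(-82,110 \right)} - 39527} = \frac{24080 - 27058}{110 - 39527} = \frac{24080 - 27058}{-39417} = \left(-2978\right) \left(- \frac{1}{39417}\right) = \frac{2978}{39417}$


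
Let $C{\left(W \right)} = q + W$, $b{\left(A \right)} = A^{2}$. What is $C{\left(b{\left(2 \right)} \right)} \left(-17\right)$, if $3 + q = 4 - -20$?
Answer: $-425$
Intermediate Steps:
$q = 21$ ($q = -3 + \left(4 - -20\right) = -3 + \left(4 + 20\right) = -3 + 24 = 21$)
$C{\left(W \right)} = 21 + W$
$C{\left(b{\left(2 \right)} \right)} \left(-17\right) = \left(21 + 2^{2}\right) \left(-17\right) = \left(21 + 4\right) \left(-17\right) = 25 \left(-17\right) = -425$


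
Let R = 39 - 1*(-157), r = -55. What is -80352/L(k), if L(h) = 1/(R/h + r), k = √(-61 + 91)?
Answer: 4419360 - 2624832*√30/5 ≈ 1.5440e+6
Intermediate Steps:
k = √30 ≈ 5.4772
R = 196 (R = 39 + 157 = 196)
L(h) = 1/(-55 + 196/h) (L(h) = 1/(196/h - 55) = 1/(-55 + 196/h))
-80352/L(k) = -80352*√30*(196 - 55*√30)/30 = -13392*√30*(196 - 55*√30)/5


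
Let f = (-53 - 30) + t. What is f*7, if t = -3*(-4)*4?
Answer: -245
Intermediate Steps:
t = 48 (t = 12*4 = 48)
f = -35 (f = (-53 - 30) + 48 = -83 + 48 = -35)
f*7 = -35*7 = -245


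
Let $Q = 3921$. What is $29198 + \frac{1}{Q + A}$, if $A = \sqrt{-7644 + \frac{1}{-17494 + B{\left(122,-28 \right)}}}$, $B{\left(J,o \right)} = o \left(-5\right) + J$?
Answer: $\frac{7739240702055230}{265060642321} - \frac{4 i \sqrt{141863957493}}{265060642321} \approx 29198.0 - 5.684 \cdot 10^{-6} i$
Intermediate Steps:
$B{\left(J,o \right)} = J - 5 o$ ($B{\left(J,o \right)} = - 5 o + J = J - 5 o$)
$A = \frac{i \sqrt{141863957493}}{4308}$ ($A = \sqrt{-7644 + \frac{1}{-17494 + \left(122 - -140\right)}} = \sqrt{-7644 + \frac{1}{-17494 + \left(122 + 140\right)}} = \sqrt{-7644 + \frac{1}{-17494 + 262}} = \sqrt{-7644 + \frac{1}{-17232}} = \sqrt{-7644 - \frac{1}{17232}} = \sqrt{- \frac{131721409}{17232}} = \frac{i \sqrt{141863957493}}{4308} \approx 87.43 i$)
$29198 + \frac{1}{Q + A} = 29198 + \frac{1}{3921 + \frac{i \sqrt{141863957493}}{4308}}$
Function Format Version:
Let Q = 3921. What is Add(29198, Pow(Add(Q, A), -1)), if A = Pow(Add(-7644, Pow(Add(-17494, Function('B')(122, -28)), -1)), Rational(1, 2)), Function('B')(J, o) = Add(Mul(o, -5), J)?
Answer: Add(Rational(7739240702055230, 265060642321), Mul(Rational(-4, 265060642321), I, Pow(141863957493, Rational(1, 2)))) ≈ Add(29198., Mul(-5.6840e-6, I))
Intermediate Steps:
Function('B')(J, o) = Add(J, Mul(-5, o)) (Function('B')(J, o) = Add(Mul(-5, o), J) = Add(J, Mul(-5, o)))
A = Mul(Rational(1, 4308), I, Pow(141863957493, Rational(1, 2))) (A = Pow(Add(-7644, Pow(Add(-17494, Add(122, Mul(-5, -28))), -1)), Rational(1, 2)) = Pow(Add(-7644, Pow(Add(-17494, Add(122, 140)), -1)), Rational(1, 2)) = Pow(Add(-7644, Pow(Add(-17494, 262), -1)), Rational(1, 2)) = Pow(Add(-7644, Pow(-17232, -1)), Rational(1, 2)) = Pow(Add(-7644, Rational(-1, 17232)), Rational(1, 2)) = Pow(Rational(-131721409, 17232), Rational(1, 2)) = Mul(Rational(1, 4308), I, Pow(141863957493, Rational(1, 2))) ≈ Mul(87.430, I))
Add(29198, Pow(Add(Q, A), -1)) = Add(29198, Pow(Add(3921, Mul(Rational(1, 4308), I, Pow(141863957493, Rational(1, 2)))), -1))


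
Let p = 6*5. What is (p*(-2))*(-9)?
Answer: 540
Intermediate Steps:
p = 30
(p*(-2))*(-9) = (30*(-2))*(-9) = -60*(-9) = 540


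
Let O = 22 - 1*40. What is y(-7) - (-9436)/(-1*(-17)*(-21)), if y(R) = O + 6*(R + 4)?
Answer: -3184/51 ≈ -62.431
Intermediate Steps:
O = -18 (O = 22 - 40 = -18)
y(R) = 6 + 6*R (y(R) = -18 + 6*(R + 4) = -18 + 6*(4 + R) = -18 + (24 + 6*R) = 6 + 6*R)
y(-7) - (-9436)/(-1*(-17)*(-21)) = (6 + 6*(-7)) - (-9436)/(-1*(-17)*(-21)) = (6 - 42) - (-9436)/(17*(-21)) = -36 - (-9436)/(-357) = -36 - (-9436)*(-1)/357 = -36 - 1*1348/51 = -36 - 1348/51 = -3184/51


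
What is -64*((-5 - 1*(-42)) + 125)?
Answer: -10368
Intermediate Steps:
-64*((-5 - 1*(-42)) + 125) = -64*((-5 + 42) + 125) = -64*(37 + 125) = -64*162 = -10368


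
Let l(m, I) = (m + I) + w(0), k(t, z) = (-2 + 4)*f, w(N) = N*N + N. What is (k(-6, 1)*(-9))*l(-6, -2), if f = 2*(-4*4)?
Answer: -4608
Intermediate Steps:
f = -32 (f = 2*(-16) = -32)
w(N) = N + N² (w(N) = N² + N = N + N²)
k(t, z) = -64 (k(t, z) = (-2 + 4)*(-32) = 2*(-32) = -64)
l(m, I) = I + m (l(m, I) = (m + I) + 0*(1 + 0) = (I + m) + 0*1 = (I + m) + 0 = I + m)
(k(-6, 1)*(-9))*l(-6, -2) = (-64*(-9))*(-2 - 6) = 576*(-8) = -4608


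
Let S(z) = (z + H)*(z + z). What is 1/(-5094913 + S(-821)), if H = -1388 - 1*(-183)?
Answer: -1/1768221 ≈ -5.6554e-7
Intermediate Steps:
H = -1205 (H = -1388 + 183 = -1205)
S(z) = 2*z*(-1205 + z) (S(z) = (z - 1205)*(z + z) = (-1205 + z)*(2*z) = 2*z*(-1205 + z))
1/(-5094913 + S(-821)) = 1/(-5094913 + 2*(-821)*(-1205 - 821)) = 1/(-5094913 + 2*(-821)*(-2026)) = 1/(-5094913 + 3326692) = 1/(-1768221) = -1/1768221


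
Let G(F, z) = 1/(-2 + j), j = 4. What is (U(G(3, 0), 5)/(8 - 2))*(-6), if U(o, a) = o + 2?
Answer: -5/2 ≈ -2.5000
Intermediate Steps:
G(F, z) = ½ (G(F, z) = 1/(-2 + 4) = 1/2 = ½)
U(o, a) = 2 + o
(U(G(3, 0), 5)/(8 - 2))*(-6) = ((2 + ½)/(8 - 2))*(-6) = ((5/2)/6)*(-6) = ((⅙)*(5/2))*(-6) = (5/12)*(-6) = -5/2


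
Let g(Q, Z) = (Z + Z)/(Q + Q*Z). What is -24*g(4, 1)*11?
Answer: -66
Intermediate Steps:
g(Q, Z) = 2*Z/(Q + Q*Z) (g(Q, Z) = (2*Z)/(Q + Q*Z) = 2*Z/(Q + Q*Z))
-24*g(4, 1)*11 = -48/(4*(1 + 1))*11 = -48/(4*2)*11 = -24*¼*11 = -6*11 = -66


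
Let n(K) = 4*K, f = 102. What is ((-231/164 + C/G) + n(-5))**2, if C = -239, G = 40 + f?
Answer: 72295916641/135582736 ≈ 533.22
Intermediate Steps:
G = 142 (G = 40 + 102 = 142)
((-231/164 + C/G) + n(-5))**2 = ((-231/164 - 239/142) + 4*(-5))**2 = ((-231*1/164 - 239*1/142) - 20)**2 = ((-231/164 - 239/142) - 20)**2 = (-35999/11644 - 20)**2 = (-268879/11644)**2 = 72295916641/135582736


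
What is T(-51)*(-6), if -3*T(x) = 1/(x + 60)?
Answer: 2/9 ≈ 0.22222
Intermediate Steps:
T(x) = -1/(3*(60 + x)) (T(x) = -1/(3*(x + 60)) = -1/(3*(60 + x)))
T(-51)*(-6) = -1/(180 + 3*(-51))*(-6) = -1/(180 - 153)*(-6) = -1/27*(-6) = 2/9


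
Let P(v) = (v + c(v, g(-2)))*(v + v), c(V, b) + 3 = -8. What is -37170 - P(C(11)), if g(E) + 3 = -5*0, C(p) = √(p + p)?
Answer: -37214 + 22*√22 ≈ -37111.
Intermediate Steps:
C(p) = √2*√p (C(p) = √(2*p) = √2*√p)
g(E) = -3 (g(E) = -3 - 5*0 = -3 + 0 = -3)
c(V, b) = -11 (c(V, b) = -3 - 8 = -11)
P(v) = 2*v*(-11 + v) (P(v) = (v - 11)*(v + v) = (-11 + v)*(2*v) = 2*v*(-11 + v))
-37170 - P(C(11)) = -37170 - 2*√2*√11*(-11 + √2*√11) = -37170 - 2*√22*(-11 + √22)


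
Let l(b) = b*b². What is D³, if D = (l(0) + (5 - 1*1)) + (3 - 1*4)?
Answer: 27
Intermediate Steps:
l(b) = b³
D = 3 (D = (0³ + (5 - 1*1)) + (3 - 1*4) = (0 + (5 - 1)) + (3 - 4) = (0 + 4) - 1 = 4 - 1 = 3)
D³ = 3³ = 27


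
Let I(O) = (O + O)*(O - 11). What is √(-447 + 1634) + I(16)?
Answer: 160 + √1187 ≈ 194.45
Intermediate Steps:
I(O) = 2*O*(-11 + O) (I(O) = (2*O)*(-11 + O) = 2*O*(-11 + O))
√(-447 + 1634) + I(16) = √(-447 + 1634) + 2*16*(-11 + 16) = √1187 + 2*16*5 = √1187 + 160 = 160 + √1187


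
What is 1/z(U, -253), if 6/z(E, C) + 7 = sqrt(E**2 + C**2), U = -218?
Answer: -7/6 + sqrt(111533)/6 ≈ 54.494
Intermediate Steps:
z(E, C) = 6/(-7 + sqrt(C**2 + E**2)) (z(E, C) = 6/(-7 + sqrt(E**2 + C**2)) = 6/(-7 + sqrt(C**2 + E**2)))
1/z(U, -253) = 1/(6/(-7 + sqrt((-253)**2 + (-218)**2))) = 1/(6/(-7 + sqrt(64009 + 47524))) = 1/(6/(-7 + sqrt(111533))) = -7/6 + sqrt(111533)/6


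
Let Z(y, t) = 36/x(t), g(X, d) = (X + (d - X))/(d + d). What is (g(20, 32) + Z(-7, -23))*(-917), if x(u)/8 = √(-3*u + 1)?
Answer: -917/2 - 1179*√70/20 ≈ -951.71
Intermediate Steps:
x(u) = 8*√(1 - 3*u) (x(u) = 8*√(-3*u + 1) = 8*√(1 - 3*u))
g(X, d) = ½ (g(X, d) = d/((2*d)) = d*(1/(2*d)) = ½)
Z(y, t) = 9/(2*√(1 - 3*t)) (Z(y, t) = 36/((8*√(1 - 3*t))) = 36*(1/(8*√(1 - 3*t))) = 9/(2*√(1 - 3*t)))
(g(20, 32) + Z(-7, -23))*(-917) = (½ + 9/(2*√(1 - 3*(-23))))*(-917) = (½ + 9/(2*√(1 + 69)))*(-917) = (½ + 9/(2*√70))*(-917) = (½ + 9*(√70/70)/2)*(-917) = (½ + 9*√70/140)*(-917) = -917/2 - 1179*√70/20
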